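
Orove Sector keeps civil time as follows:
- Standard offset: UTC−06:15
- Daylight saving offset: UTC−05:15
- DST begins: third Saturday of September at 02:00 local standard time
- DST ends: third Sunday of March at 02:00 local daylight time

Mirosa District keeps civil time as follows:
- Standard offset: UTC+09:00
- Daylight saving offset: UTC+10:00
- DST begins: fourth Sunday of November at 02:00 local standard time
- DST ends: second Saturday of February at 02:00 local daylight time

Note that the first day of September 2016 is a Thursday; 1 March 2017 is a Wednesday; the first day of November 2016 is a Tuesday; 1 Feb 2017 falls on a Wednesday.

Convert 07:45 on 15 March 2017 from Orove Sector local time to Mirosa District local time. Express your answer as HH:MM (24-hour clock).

22:00

1 September 2016 is a Thursday, so the first Saturday is September 3 and the third is September 17.
1 March 2017 is a Wednesday, so the first Sunday is March 5 and the third is March 19.
15 March 2017 falls between 17 September 2016 and 19 March 2017, so daylight saving is in effect and Orove Sector is at UTC−05:15.
07:45 Orove Sector + 5h15m = 13:00 UTC.
1 November 2016 is a Tuesday, so the first Sunday is November 6 and the fourth is November 27.
1 February 2017 is a Wednesday, so the first Saturday is February 4 and the second is February 11.
At the standard offset (UTC+09:00), 13:00 UTC + 9h = 22:00 Mirosa District standard time.
Daylight saving runs 27 November 2016 – 11 February 2017; the standard-time date in Mirosa District, 15 March 2017, is outside that window, so Mirosa District is on standard time at UTC+09:00.
13:00 UTC + 9h = 22:00 Mirosa District.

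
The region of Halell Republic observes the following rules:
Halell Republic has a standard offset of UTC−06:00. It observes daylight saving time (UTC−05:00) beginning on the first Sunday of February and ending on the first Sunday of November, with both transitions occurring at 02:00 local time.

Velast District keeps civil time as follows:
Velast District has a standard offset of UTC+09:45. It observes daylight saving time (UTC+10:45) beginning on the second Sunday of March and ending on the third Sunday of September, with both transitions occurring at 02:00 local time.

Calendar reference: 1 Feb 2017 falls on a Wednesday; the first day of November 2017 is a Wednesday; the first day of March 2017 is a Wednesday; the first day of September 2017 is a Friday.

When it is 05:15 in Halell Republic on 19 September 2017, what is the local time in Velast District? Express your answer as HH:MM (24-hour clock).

1 February 2017 is a Wednesday, so the first Sunday is February 5.
1 November 2017 is a Wednesday, so the first Sunday is November 5.
19 September 2017 lies within the daylight-saving period (5 February – 5 November), so Halell Republic is on daylight time, UTC−05:00.
05:15 Halell Republic + 5h = 10:15 UTC.
1 March 2017 is a Wednesday, so the first Sunday is March 5 and the second is March 12.
1 September 2017 is a Friday, so the first Sunday is September 3 and the third is September 17.
At the standard offset (UTC+09:45), 10:15 UTC + 9h45m = 20:00 Velast District standard time.
Daylight saving runs 12 March – 17 September; the standard-time date in Velast District, 19 September 2017, is outside that window, so Velast District is on standard time at UTC+09:45.
10:15 UTC + 9h45m = 20:00 Velast District.

20:00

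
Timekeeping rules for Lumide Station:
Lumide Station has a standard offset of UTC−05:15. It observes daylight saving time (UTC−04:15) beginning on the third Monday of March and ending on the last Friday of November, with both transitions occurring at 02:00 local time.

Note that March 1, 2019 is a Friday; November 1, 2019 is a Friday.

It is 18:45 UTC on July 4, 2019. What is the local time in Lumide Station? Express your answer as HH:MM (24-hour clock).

1 March 2019 is a Friday, so the first Monday is March 4 and the third is March 18.
1 November 2019 is a Friday, so Fridays fall on 1, 8, 15, 22, 29; the last is November 29.
At the standard offset (UTC−05:15), 18:45 UTC − 5h15m = 13:30 Lumide Station standard time.
Daylight saving runs 18 March – 29 November; the standard-time date in Lumide Station, July 4, 2019, is inside that window, so Lumide Station is at UTC−04:15.
18:45 UTC − 4h15m = 14:30 local.

14:30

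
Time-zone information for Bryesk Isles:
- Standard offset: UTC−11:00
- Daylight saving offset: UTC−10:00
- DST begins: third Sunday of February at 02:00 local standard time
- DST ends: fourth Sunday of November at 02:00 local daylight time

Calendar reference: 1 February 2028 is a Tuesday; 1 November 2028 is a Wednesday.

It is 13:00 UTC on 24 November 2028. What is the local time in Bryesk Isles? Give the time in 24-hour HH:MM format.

1 February 2028 is a Tuesday, so the first Sunday is February 6 and the third is February 20.
1 November 2028 is a Wednesday, so the first Sunday is November 5 and the fourth is November 26.
At the standard offset (UTC−11:00), 13:00 UTC − 11h = 02:00 Bryesk Isles standard time.
The standard-time date in Bryesk Isles, 24 November 2028, falls between 20 February and 26 November, so daylight saving is in effect and Bryesk Isles is at UTC−10:00.
13:00 UTC − 10h = 03:00 local.

03:00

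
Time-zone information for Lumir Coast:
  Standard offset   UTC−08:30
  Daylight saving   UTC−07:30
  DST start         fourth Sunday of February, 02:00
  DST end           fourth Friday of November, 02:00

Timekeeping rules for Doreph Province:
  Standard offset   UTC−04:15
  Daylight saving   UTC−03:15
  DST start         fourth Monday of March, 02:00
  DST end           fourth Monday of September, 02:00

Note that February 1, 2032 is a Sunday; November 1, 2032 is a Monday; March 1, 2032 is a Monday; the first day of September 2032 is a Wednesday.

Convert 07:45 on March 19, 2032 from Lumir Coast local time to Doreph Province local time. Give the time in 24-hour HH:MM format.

11:00

1 February 2032 is a Sunday, so the first Sunday is February 1 and the fourth is February 22.
1 November 2032 is a Monday, so the first Friday is November 5 and the fourth is November 26.
Daylight saving runs 22 February – 26 November; March 19, 2032 is inside that window, so Lumir Coast is at UTC−07:30.
07:45 Lumir Coast + 7h30m = 15:15 UTC.
1 March 2032 is a Monday, so the first Monday is March 1 and the fourth is March 22.
1 September 2032 is a Wednesday, so the first Monday is September 6 and the fourth is September 27.
At the standard offset (UTC−04:15), 15:15 UTC − 4h15m = 11:00 Doreph Province standard time.
The standard-time date in Doreph Province, March 19, 2032, is outside the daylight-saving period (22 March – 27 September), so Doreph Province is on standard time, UTC−04:15.
15:15 UTC − 4h15m = 11:00 Doreph Province.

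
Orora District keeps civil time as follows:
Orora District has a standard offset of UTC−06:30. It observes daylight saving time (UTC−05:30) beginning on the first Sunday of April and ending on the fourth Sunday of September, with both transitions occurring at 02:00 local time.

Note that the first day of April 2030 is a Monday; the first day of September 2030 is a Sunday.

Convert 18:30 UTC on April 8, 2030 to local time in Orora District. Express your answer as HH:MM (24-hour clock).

1 April 2030 is a Monday, so the first Sunday is April 7.
1 September 2030 is a Sunday, so the first Sunday is September 1 and the fourth is September 22.
At the standard offset (UTC−06:30), 18:30 UTC − 6h30m = 12:00 Orora District standard time.
Daylight saving runs 7 April – 22 September; the standard-time date in Orora District, April 8, 2030, is inside that window, so Orora District is at UTC−05:30.
18:30 UTC − 5h30m = 13:00 local.

13:00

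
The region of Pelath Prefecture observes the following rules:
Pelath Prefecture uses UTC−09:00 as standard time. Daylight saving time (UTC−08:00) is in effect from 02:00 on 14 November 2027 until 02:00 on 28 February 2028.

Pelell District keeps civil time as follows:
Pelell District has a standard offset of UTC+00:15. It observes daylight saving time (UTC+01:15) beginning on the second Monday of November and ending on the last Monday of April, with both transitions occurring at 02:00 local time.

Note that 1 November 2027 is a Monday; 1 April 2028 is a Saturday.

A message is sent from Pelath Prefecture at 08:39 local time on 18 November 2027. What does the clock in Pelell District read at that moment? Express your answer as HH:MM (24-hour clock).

18 November 2027 lies within the daylight-saving period (14 November 2027 – 28 February 2028), so Pelath Prefecture is on daylight time, UTC−08:00.
08:39 Pelath Prefecture + 8h = 16:39 UTC.
1 November 2027 is a Monday, so the first Monday is November 1 and the second is November 8.
1 April 2028 is a Saturday, so Mondays fall on 3, 10, 17, 24; the last is April 24.
At the standard offset (UTC+00:15), 16:39 UTC + 0h15m = 16:54 Pelell District standard time.
The standard-time date in Pelell District, 18 November 2027, lies within the daylight-saving period (8 November 2027 – 24 April 2028), so Pelell District is on daylight time, UTC+01:15.
16:39 UTC + 1h15m = 17:54 Pelell District.

17:54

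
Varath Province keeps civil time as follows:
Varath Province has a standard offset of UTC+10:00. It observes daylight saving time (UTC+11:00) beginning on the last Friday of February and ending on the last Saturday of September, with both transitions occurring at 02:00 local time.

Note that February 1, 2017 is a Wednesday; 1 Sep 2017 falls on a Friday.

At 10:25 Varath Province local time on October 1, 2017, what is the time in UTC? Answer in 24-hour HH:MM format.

1 February 2017 is a Wednesday, so Fridays fall on 3, 10, 17, 24; the last is February 24.
1 September 2017 is a Friday, so Saturdays fall on 2, 9, 16, 23, 30; the last is September 30.
October 1, 2017 is outside the daylight-saving period (24 February – 30 September), so Varath Province is on standard time, UTC+10:00.
10:25 local − 10h = 00:25 UTC.

00:25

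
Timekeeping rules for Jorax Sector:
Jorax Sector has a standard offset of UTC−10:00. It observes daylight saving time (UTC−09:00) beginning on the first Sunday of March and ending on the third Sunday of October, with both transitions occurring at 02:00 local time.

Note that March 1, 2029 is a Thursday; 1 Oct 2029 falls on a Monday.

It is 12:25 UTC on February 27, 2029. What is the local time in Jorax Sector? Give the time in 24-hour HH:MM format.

1 March 2029 is a Thursday, so the first Sunday is March 4.
1 October 2029 is a Monday, so the first Sunday is October 7 and the third is October 21.
At the standard offset (UTC−10:00), 12:25 UTC − 10h = 02:25 Jorax Sector standard time.
Daylight saving runs 4 March – 21 October; the standard-time date in Jorax Sector, February 27, 2029, is outside that window, so Jorax Sector is on standard time at UTC−10:00.
12:25 UTC − 10h = 02:25 local.

02:25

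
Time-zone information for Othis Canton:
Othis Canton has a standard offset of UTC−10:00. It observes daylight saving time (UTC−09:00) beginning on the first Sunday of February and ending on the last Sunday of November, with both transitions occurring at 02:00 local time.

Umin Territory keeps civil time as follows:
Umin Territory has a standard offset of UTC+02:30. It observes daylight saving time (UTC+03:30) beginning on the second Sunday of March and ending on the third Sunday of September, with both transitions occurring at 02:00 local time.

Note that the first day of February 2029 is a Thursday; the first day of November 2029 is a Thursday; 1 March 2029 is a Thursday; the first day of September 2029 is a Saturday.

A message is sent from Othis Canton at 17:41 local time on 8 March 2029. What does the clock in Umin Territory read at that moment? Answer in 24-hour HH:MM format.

05:11

1 February 2029 is a Thursday, so the first Sunday is February 4.
1 November 2029 is a Thursday, so Sundays fall on 4, 11, 18, 25; the last is November 25.
Daylight saving runs 4 February – 25 November; 8 March 2029 is inside that window, so Othis Canton is at UTC−09:00.
17:41 Othis Canton + 9h = 02:41 UTC (rolling into the next day, 9 March 2029).
1 March 2029 is a Thursday, so the first Sunday is March 4 and the second is March 11.
1 September 2029 is a Saturday, so the first Sunday is September 2 and the third is September 16.
At the standard offset (UTC+02:30), 02:41 UTC + 2h30m = 05:11 Umin Territory standard time.
Daylight saving runs 11 March – 16 September; the standard-time date in Umin Territory, 9 March 2029, is outside that window, so Umin Territory is on standard time at UTC+02:30.
02:41 UTC + 2h30m = 05:11 Umin Territory.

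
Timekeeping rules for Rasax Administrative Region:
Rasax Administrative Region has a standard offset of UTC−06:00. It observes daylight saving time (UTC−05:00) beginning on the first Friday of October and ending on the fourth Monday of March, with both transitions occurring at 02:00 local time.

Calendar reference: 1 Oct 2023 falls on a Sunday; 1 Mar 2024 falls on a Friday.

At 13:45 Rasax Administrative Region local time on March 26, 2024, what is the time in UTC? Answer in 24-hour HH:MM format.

19:45

1 October 2023 is a Sunday, so the first Friday is October 6.
1 March 2024 is a Friday, so the first Monday is March 4 and the fourth is March 25.
March 26, 2024 is outside the daylight-saving period (6 October 2023 – 25 March 2024), so Rasax Administrative Region is on standard time, UTC−06:00.
13:45 local + 6h = 19:45 UTC.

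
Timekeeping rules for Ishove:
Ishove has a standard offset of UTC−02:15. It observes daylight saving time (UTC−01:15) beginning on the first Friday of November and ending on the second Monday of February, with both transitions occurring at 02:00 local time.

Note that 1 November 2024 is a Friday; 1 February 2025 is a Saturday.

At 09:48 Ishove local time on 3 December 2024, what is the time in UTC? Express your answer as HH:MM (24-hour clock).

11:03

1 November 2024 is a Friday, so the first Friday is November 1.
1 February 2025 is a Saturday, so the first Monday is February 3 and the second is February 10.
3 December 2024 lies within the daylight-saving period (1 November 2024 – 10 February 2025), so Ishove is on daylight time, UTC−01:15.
09:48 local + 1h15m = 11:03 UTC.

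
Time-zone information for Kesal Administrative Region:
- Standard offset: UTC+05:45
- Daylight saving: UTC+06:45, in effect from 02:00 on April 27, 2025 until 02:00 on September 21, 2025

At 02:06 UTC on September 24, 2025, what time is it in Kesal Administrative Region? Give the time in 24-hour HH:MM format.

At the standard offset (UTC+05:45), 02:06 UTC + 5h45m = 07:51 Kesal Administrative Region standard time.
The standard-time date in Kesal Administrative Region, September 24, 2025, is outside the daylight-saving period (27 April – 21 September), so Kesal Administrative Region is on standard time, UTC+05:45.
02:06 UTC + 5h45m = 07:51 local.

07:51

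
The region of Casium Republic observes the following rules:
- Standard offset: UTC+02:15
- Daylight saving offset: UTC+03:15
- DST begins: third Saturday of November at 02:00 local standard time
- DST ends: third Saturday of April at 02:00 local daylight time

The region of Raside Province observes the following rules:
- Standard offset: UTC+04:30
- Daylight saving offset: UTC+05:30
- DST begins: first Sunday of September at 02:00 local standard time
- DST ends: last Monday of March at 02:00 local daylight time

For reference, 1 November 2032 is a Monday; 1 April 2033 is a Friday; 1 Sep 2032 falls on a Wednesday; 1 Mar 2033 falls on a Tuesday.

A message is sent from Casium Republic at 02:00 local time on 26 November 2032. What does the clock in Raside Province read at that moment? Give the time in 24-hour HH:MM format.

1 November 2032 is a Monday, so the first Saturday is November 6 and the third is November 20.
1 April 2033 is a Friday, so the first Saturday is April 2 and the third is April 16.
26 November 2032 lies within the daylight-saving period (20 November 2032 – 16 April 2033), so Casium Republic is on daylight time, UTC+03:15.
02:00 Casium Republic − 3h15m = 22:45 UTC (rolling into the previous day, 25 November 2032).
1 September 2032 is a Wednesday, so the first Sunday is September 5.
1 March 2033 is a Tuesday, so Mondays fall on 7, 14, 21, 28; the last is March 28.
At the standard offset (UTC+04:30), 22:45 UTC + 4h30m = 03:15 Raside Province standard time (rolling into the next day, 26 November 2032).
Daylight saving runs 5 September 2032 – 28 March 2033; the standard-time date in Raside Province, 26 November 2032, is inside that window, so Raside Province is at UTC+05:30.
22:45 UTC + 5h30m = 04:15 Raside Province (rolling into the next day, 26 November 2032).

04:15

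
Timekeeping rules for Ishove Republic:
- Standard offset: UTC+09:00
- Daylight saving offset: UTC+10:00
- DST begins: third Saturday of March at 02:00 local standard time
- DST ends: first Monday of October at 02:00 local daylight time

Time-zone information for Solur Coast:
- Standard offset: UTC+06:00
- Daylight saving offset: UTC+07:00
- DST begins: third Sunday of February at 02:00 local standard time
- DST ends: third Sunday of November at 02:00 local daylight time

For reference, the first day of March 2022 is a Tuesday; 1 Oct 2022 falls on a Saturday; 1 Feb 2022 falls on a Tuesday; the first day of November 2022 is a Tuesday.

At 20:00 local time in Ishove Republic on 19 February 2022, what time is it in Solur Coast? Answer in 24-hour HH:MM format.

1 March 2022 is a Tuesday, so the first Saturday is March 5 and the third is March 19.
1 October 2022 is a Saturday, so the first Monday is October 3.
19 February 2022 is outside the daylight-saving period (19 March – 3 October), so Ishove Republic is on standard time, UTC+09:00.
20:00 Ishove Republic − 9h = 11:00 UTC.
1 February 2022 is a Tuesday, so the first Sunday is February 6 and the third is February 20.
1 November 2022 is a Tuesday, so the first Sunday is November 6 and the third is November 20.
At the standard offset (UTC+06:00), 11:00 UTC + 6h = 17:00 Solur Coast standard time.
The standard-time date in Solur Coast, 19 February 2022, is outside the daylight-saving period (20 February – 20 November), so Solur Coast is on standard time, UTC+06:00.
11:00 UTC + 6h = 17:00 Solur Coast.

17:00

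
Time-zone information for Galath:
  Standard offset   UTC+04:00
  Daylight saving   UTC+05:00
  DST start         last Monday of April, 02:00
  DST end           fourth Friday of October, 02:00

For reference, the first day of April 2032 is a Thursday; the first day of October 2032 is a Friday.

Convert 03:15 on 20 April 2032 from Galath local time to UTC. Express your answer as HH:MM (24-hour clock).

23:15

1 April 2032 is a Thursday, so Mondays fall on 5, 12, 19, 26; the last is April 26.
1 October 2032 is a Friday, so the first Friday is October 1 and the fourth is October 22.
20 April 2032 is outside the daylight-saving period (26 April – 22 October), so Galath is on standard time, UTC+04:00.
03:15 local − 4h = 23:15 UTC (rolling into the previous day, 19 April 2032).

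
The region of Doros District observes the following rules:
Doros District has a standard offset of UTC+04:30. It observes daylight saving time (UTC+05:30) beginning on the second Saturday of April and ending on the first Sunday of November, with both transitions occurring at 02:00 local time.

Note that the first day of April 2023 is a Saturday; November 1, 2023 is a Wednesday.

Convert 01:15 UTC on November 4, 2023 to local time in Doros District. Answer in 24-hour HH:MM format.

06:45

1 April 2023 is a Saturday, so the first Saturday is April 1 and the second is April 8.
1 November 2023 is a Wednesday, so the first Sunday is November 5.
At the standard offset (UTC+04:30), 01:15 UTC + 4h30m = 05:45 Doros District standard time.
The standard-time date in Doros District, November 4, 2023, falls between 8 April and 5 November, so daylight saving is in effect and Doros District is at UTC+05:30.
01:15 UTC + 5h30m = 06:45 local.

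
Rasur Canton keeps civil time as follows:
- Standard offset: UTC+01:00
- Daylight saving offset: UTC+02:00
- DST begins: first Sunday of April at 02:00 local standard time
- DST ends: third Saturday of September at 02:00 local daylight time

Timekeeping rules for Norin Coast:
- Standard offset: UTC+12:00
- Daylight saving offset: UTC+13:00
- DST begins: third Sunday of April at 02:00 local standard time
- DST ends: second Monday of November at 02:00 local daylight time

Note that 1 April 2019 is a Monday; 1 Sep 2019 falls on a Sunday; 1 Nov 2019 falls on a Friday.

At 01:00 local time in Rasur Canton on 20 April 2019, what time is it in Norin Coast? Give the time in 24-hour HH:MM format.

11:00

1 April 2019 is a Monday, so the first Sunday is April 7.
1 September 2019 is a Sunday, so the first Saturday is September 7 and the third is September 21.
20 April 2019 lies within the daylight-saving period (7 April – 21 September), so Rasur Canton is on daylight time, UTC+02:00.
01:00 Rasur Canton − 2h = 23:00 UTC (rolling into the previous day, 19 April 2019).
1 April 2019 is a Monday, so the first Sunday is April 7 and the third is April 21.
1 November 2019 is a Friday, so the first Monday is November 4 and the second is November 11.
At the standard offset (UTC+12:00), 23:00 UTC + 12h = 11:00 Norin Coast standard time (rolling into the next day, 20 April 2019).
The standard-time date in Norin Coast, 20 April 2019, does not fall between 21 April and 11 November, so daylight saving is not in effect and Norin Coast is at UTC+12:00.
23:00 UTC + 12h = 11:00 Norin Coast (rolling into the next day, 20 April 2019).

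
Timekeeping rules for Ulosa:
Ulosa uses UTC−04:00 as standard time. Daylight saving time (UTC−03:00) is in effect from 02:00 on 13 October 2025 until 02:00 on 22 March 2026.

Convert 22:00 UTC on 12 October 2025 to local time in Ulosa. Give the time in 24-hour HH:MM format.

18:00

At the standard offset (UTC−04:00), 22:00 UTC − 4h = 18:00 Ulosa standard time.
Daylight saving runs 13 October 2025 – 22 March 2026; the standard-time date in Ulosa, 12 October 2025, is outside that window, so Ulosa is on standard time at UTC−04:00.
22:00 UTC − 4h = 18:00 local.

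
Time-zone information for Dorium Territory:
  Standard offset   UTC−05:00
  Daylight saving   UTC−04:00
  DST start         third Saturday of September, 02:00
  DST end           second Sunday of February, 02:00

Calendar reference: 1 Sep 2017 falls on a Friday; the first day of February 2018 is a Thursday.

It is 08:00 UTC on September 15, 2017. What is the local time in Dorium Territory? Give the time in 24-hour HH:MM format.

03:00

1 September 2017 is a Friday, so the first Saturday is September 2 and the third is September 16.
1 February 2018 is a Thursday, so the first Sunday is February 4 and the second is February 11.
At the standard offset (UTC−05:00), 08:00 UTC − 5h = 03:00 Dorium Territory standard time.
The standard-time date in Dorium Territory, September 15, 2017, is outside the daylight-saving period (16 September 2017 – 11 February 2018), so Dorium Territory is on standard time, UTC−05:00.
08:00 UTC − 5h = 03:00 local.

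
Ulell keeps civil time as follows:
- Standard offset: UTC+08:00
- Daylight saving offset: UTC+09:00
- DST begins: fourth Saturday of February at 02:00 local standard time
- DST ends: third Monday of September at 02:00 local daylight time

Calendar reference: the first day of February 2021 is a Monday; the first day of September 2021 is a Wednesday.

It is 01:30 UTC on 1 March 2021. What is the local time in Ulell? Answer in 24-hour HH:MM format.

10:30

1 February 2021 is a Monday, so the first Saturday is February 6 and the fourth is February 27.
1 September 2021 is a Wednesday, so the first Monday is September 6 and the third is September 20.
At the standard offset (UTC+08:00), 01:30 UTC + 8h = 09:30 Ulell standard time.
Daylight saving runs 27 February – 20 September; the standard-time date in Ulell, 1 March 2021, is inside that window, so Ulell is at UTC+09:00.
01:30 UTC + 9h = 10:30 local.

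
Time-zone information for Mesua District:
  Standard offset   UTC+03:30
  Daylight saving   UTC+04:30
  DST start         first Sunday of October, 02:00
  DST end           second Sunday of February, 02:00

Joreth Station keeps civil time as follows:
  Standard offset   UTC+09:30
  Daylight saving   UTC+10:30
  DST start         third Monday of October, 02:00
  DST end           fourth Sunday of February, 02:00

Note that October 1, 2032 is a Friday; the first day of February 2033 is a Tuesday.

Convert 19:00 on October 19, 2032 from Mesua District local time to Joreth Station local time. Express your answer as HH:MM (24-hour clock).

01:00

1 October 2032 is a Friday, so the first Sunday is October 3.
1 February 2033 is a Tuesday, so the first Sunday is February 6 and the second is February 13.
October 19, 2032 lies within the daylight-saving period (3 October 2032 – 13 February 2033), so Mesua District is on daylight time, UTC+04:30.
19:00 Mesua District − 4h30m = 14:30 UTC.
1 October 2032 is a Friday, so the first Monday is October 4 and the third is October 18.
1 February 2033 is a Tuesday, so the first Sunday is February 6 and the fourth is February 27.
At the standard offset (UTC+09:30), 14:30 UTC + 9h30m = 00:00 Joreth Station standard time (rolling into the next day, 20 October 2032).
Daylight saving runs 18 October 2032 – 27 February 2033; the standard-time date in Joreth Station, October 20, 2032, is inside that window, so Joreth Station is at UTC+10:30.
14:30 UTC + 10h30m = 01:00 Joreth Station (rolling into the next day, 20 October 2032).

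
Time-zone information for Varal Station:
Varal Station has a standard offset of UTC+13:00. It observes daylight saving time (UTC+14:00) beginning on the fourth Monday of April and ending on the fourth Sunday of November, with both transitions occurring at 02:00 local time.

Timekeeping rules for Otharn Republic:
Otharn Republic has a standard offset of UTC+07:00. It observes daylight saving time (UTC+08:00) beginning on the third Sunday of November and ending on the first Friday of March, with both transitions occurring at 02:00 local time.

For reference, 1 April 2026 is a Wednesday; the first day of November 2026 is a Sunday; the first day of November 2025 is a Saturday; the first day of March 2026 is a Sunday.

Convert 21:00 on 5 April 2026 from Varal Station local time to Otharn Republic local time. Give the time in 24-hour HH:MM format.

15:00

1 April 2026 is a Wednesday, so the first Monday is April 6 and the fourth is April 27.
1 November 2026 is a Sunday, so the first Sunday is November 1 and the fourth is November 22.
5 April 2026 is outside the daylight-saving period (27 April – 22 November), so Varal Station is on standard time, UTC+13:00.
21:00 Varal Station − 13h = 08:00 UTC.
1 November 2025 is a Saturday, so the first Sunday is November 2 and the third is November 16.
1 March 2026 is a Sunday, so the first Friday is March 6.
At the standard offset (UTC+07:00), 08:00 UTC + 7h = 15:00 Otharn Republic standard time.
The standard-time date in Otharn Republic, 5 April 2026, does not fall between 16 November 2025 and 6 March 2026, so daylight saving is not in effect and Otharn Republic is at UTC+07:00.
08:00 UTC + 7h = 15:00 Otharn Republic.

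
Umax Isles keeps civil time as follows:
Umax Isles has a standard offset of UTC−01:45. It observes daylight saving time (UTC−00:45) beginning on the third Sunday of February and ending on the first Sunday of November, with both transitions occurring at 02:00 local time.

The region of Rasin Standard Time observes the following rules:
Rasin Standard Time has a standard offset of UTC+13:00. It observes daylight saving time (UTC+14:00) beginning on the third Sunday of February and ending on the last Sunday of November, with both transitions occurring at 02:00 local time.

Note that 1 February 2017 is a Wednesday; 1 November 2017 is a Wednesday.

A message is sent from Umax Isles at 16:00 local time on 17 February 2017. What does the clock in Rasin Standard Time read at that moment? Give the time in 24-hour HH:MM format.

1 February 2017 is a Wednesday, so the first Sunday is February 5 and the third is February 19.
1 November 2017 is a Wednesday, so the first Sunday is November 5.
17 February 2017 does not fall between 19 February and 5 November, so daylight saving is not in effect and Umax Isles is at UTC−01:45.
16:00 Umax Isles + 1h45m = 17:45 UTC.
1 February 2017 is a Wednesday, so the first Sunday is February 5 and the third is February 19.
1 November 2017 is a Wednesday, so Sundays fall on 5, 12, 19, 26; the last is November 26.
At the standard offset (UTC+13:00), 17:45 UTC + 13h = 06:45 Rasin Standard Time standard time (rolling into the next day, 18 February 2017).
The standard-time date in Rasin Standard Time, 18 February 2017, is outside the daylight-saving period (19 February – 26 November), so Rasin Standard Time is on standard time, UTC+13:00.
17:45 UTC + 13h = 06:45 Rasin Standard Time (rolling into the next day, 18 February 2017).

06:45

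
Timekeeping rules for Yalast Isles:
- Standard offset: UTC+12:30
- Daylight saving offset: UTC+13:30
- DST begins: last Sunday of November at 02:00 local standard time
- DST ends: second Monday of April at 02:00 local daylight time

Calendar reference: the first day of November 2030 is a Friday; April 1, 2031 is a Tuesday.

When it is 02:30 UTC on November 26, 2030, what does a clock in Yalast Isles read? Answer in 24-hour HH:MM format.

16:00

1 November 2030 is a Friday, so Sundays fall on 3, 10, 17, 24; the last is November 24.
1 April 2031 is a Tuesday, so the first Monday is April 7 and the second is April 14.
At the standard offset (UTC+12:30), 02:30 UTC + 12h30m = 15:00 Yalast Isles standard time.
Daylight saving runs 24 November 2030 – 14 April 2031; the standard-time date in Yalast Isles, November 26, 2030, is inside that window, so Yalast Isles is at UTC+13:30.
02:30 UTC + 13h30m = 16:00 local.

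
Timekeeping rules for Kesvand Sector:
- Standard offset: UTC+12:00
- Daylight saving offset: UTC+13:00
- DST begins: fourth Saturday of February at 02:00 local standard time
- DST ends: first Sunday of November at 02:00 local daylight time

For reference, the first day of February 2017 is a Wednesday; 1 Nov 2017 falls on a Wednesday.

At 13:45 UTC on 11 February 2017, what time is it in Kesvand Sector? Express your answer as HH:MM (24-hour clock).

1 February 2017 is a Wednesday, so the first Saturday is February 4 and the fourth is February 25.
1 November 2017 is a Wednesday, so the first Sunday is November 5.
At the standard offset (UTC+12:00), 13:45 UTC + 12h = 01:45 Kesvand Sector standard time (rolling into the next day, 12 February 2017).
The standard-time date in Kesvand Sector, 12 February 2017, does not fall between 25 February and 5 November, so daylight saving is not in effect and Kesvand Sector is at UTC+12:00.
13:45 UTC + 12h = 01:45 local (rolling into the next day, 12 February 2017).

01:45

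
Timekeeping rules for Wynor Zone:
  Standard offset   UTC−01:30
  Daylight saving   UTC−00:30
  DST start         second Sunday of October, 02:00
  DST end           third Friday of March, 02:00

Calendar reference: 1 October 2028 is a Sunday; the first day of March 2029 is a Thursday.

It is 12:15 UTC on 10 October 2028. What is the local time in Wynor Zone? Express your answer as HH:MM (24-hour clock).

1 October 2028 is a Sunday, so the first Sunday is October 1 and the second is October 8.
1 March 2029 is a Thursday, so the first Friday is March 2 and the third is March 16.
At the standard offset (UTC−01:30), 12:15 UTC − 1h30m = 10:45 Wynor Zone standard time.
The standard-time date in Wynor Zone, 10 October 2028, falls between 8 October 2028 and 16 March 2029, so daylight saving is in effect and Wynor Zone is at UTC−00:30.
12:15 UTC − 0h30m = 11:45 local.

11:45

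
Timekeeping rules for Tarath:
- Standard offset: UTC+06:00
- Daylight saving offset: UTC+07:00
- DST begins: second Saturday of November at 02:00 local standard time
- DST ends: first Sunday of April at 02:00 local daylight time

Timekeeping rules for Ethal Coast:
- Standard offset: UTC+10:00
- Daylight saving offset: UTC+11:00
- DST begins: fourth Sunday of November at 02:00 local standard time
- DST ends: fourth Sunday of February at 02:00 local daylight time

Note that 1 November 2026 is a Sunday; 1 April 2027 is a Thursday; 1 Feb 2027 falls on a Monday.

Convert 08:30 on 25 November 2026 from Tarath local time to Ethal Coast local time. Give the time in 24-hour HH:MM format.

1 November 2026 is a Sunday, so the first Saturday is November 7 and the second is November 14.
1 April 2027 is a Thursday, so the first Sunday is April 4.
25 November 2026 lies within the daylight-saving period (14 November 2026 – 4 April 2027), so Tarath is on daylight time, UTC+07:00.
08:30 Tarath − 7h = 01:30 UTC.
1 November 2026 is a Sunday, so the first Sunday is November 1 and the fourth is November 22.
1 February 2027 is a Monday, so the first Sunday is February 7 and the fourth is February 28.
At the standard offset (UTC+10:00), 01:30 UTC + 10h = 11:30 Ethal Coast standard time.
The standard-time date in Ethal Coast, 25 November 2026, lies within the daylight-saving period (22 November 2026 – 28 February 2027), so Ethal Coast is on daylight time, UTC+11:00.
01:30 UTC + 11h = 12:30 Ethal Coast.

12:30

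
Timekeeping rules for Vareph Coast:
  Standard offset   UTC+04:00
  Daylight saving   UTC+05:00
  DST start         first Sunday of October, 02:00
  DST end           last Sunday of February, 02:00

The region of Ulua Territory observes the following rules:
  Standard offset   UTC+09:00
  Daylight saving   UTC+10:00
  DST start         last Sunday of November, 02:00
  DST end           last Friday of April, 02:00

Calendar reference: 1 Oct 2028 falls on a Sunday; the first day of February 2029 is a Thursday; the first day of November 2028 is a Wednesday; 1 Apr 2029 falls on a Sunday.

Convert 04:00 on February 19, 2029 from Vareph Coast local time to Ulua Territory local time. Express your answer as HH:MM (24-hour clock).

09:00

1 October 2028 is a Sunday, so the first Sunday is October 1.
1 February 2029 is a Thursday, so Sundays fall on 4, 11, 18, 25; the last is February 25.
February 19, 2029 falls between 1 October 2028 and 25 February 2029, so daylight saving is in effect and Vareph Coast is at UTC+05:00.
04:00 Vareph Coast − 5h = 23:00 UTC (rolling into the previous day, 18 February 2029).
1 November 2028 is a Wednesday, so Sundays fall on 5, 12, 19, 26; the last is November 26.
1 April 2029 is a Sunday, so Fridays fall on 6, 13, 20, 27; the last is April 27.
At the standard offset (UTC+09:00), 23:00 UTC + 9h = 08:00 Ulua Territory standard time (rolling into the next day, 19 February 2029).
The standard-time date in Ulua Territory, February 19, 2029, lies within the daylight-saving period (26 November 2028 – 27 April 2029), so Ulua Territory is on daylight time, UTC+10:00.
23:00 UTC + 10h = 09:00 Ulua Territory (rolling into the next day, 19 February 2029).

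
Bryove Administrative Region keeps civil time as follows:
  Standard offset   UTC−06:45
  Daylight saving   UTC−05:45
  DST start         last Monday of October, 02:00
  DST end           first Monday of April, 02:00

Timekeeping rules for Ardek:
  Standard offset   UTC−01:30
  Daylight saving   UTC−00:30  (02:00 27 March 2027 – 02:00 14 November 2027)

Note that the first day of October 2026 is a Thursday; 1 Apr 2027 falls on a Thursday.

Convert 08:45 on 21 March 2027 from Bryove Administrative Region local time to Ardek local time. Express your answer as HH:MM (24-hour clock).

1 October 2026 is a Thursday, so Mondays fall on 5, 12, 19, 26; the last is October 26.
1 April 2027 is a Thursday, so the first Monday is April 5.
Daylight saving runs 26 October 2026 – 5 April 2027; 21 March 2027 is inside that window, so Bryove Administrative Region is at UTC−05:45.
08:45 Bryove Administrative Region + 5h45m = 14:30 UTC.
At the standard offset (UTC−01:30), 14:30 UTC − 1h30m = 13:00 Ardek standard time.
The standard-time date in Ardek, 21 March 2027, is outside the daylight-saving period (27 March – 14 November), so Ardek is on standard time, UTC−01:30.
14:30 UTC − 1h30m = 13:00 Ardek.

13:00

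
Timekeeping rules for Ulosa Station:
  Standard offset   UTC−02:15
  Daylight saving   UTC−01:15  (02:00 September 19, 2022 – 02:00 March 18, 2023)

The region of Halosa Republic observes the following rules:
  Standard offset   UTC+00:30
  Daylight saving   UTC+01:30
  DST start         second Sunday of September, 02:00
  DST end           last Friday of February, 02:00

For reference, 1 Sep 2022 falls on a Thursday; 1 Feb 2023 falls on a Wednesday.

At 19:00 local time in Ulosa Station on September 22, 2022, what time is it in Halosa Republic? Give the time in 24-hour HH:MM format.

21:45

Daylight saving runs 19 September 2022 – 18 March 2023; September 22, 2022 is inside that window, so Ulosa Station is at UTC−01:15.
19:00 Ulosa Station + 1h15m = 20:15 UTC.
1 September 2022 is a Thursday, so the first Sunday is September 4 and the second is September 11.
1 February 2023 is a Wednesday, so Fridays fall on 3, 10, 17, 24; the last is February 24.
At the standard offset (UTC+00:30), 20:15 UTC + 0h30m = 20:45 Halosa Republic standard time.
The standard-time date in Halosa Republic, September 22, 2022, falls between 11 September 2022 and 24 February 2023, so daylight saving is in effect and Halosa Republic is at UTC+01:30.
20:15 UTC + 1h30m = 21:45 Halosa Republic.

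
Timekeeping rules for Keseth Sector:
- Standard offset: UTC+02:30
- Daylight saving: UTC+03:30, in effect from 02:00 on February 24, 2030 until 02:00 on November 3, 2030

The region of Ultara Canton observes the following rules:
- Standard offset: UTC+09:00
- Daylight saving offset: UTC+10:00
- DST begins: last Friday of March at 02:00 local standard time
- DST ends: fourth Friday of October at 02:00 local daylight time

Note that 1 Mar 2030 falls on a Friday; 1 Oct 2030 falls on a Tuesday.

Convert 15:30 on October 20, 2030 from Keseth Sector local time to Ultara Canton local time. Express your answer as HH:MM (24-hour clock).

October 20, 2030 falls between 24 February and 3 November, so daylight saving is in effect and Keseth Sector is at UTC+03:30.
15:30 Keseth Sector − 3h30m = 12:00 UTC.
1 March 2030 is a Friday, so Fridays fall on 1, 8, 15, 22, 29; the last is March 29.
1 October 2030 is a Tuesday, so the first Friday is October 4 and the fourth is October 25.
At the standard offset (UTC+09:00), 12:00 UTC + 9h = 21:00 Ultara Canton standard time.
Daylight saving runs 29 March – 25 October; the standard-time date in Ultara Canton, October 20, 2030, is inside that window, so Ultara Canton is at UTC+10:00.
12:00 UTC + 10h = 22:00 Ultara Canton.

22:00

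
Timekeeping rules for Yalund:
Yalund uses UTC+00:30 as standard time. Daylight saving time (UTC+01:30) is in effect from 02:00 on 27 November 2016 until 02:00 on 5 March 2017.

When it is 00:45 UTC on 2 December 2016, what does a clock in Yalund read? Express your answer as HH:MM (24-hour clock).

At the standard offset (UTC+00:30), 00:45 UTC + 0h30m = 01:15 Yalund standard time.
Daylight saving runs 27 November 2016 – 5 March 2017; the standard-time date in Yalund, 2 December 2016, is inside that window, so Yalund is at UTC+01:30.
00:45 UTC + 1h30m = 02:15 local.

02:15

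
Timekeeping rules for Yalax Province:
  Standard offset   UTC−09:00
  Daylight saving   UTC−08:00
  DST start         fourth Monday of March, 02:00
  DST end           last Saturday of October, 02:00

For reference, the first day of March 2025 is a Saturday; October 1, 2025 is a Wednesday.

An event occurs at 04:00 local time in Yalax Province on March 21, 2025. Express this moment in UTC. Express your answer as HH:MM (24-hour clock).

1 March 2025 is a Saturday, so the first Monday is March 3 and the fourth is March 24.
1 October 2025 is a Wednesday, so Saturdays fall on 4, 11, 18, 25; the last is October 25.
March 21, 2025 is outside the daylight-saving period (24 March – 25 October), so Yalax Province is on standard time, UTC−09:00.
04:00 local + 9h = 13:00 UTC.

13:00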